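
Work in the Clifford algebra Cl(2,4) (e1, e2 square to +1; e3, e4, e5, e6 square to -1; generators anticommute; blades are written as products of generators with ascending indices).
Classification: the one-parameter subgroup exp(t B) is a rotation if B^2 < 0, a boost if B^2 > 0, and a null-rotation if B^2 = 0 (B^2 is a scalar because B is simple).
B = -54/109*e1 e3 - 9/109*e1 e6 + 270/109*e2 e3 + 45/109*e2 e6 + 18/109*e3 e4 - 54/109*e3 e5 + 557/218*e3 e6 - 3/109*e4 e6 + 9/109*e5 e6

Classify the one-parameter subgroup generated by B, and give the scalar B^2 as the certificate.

B^2 term by term: the squares give (-54/109)^2*(e1 e3)^2 + (-9/109)^2*(e1 e6)^2 + (270/109)^2*(e2 e3)^2 + (45/109)^2*(e2 e6)^2 + (18/109)^2*(e3 e4)^2 + (-54/109)^2*(e3 e5)^2 + (557/218)^2*(e3 e6)^2 + (-3/109)^2*(e4 e6)^2 + (9/109)^2*(e5 e6)^2 = 2916/11881*(+1) + 81/11881*(+1) + 72900/11881*(+1) + 2025/11881*(+1) + 324/11881*(-1) + 2916/11881*(-1) + 310249/47524*(-1) + 9/11881*(-1) + 81/11881*(-1) = -1/4 (each basis 2-blade squares to minus the product of its generators' squares); cross terms between blades sharing an index anticommute and cancel; the commuting (index-disjoint) pairs give grade-4 terms 2*c*c'*(blade product), which cancel blade by blade — e1 e2 e3 e6: 4860/11881 - 4860/11881 = 0; e1 e3 e4 e6: 324/11881 - 324/11881 = 0; e1 e3 e5 e6: -972/11881 + 972/11881 = 0; e2 e3 e4 e6: -1620/11881 + 1620/11881 = 0; e2 e3 e5 e6: 4860/11881 - 4860/11881 = 0; e3 e4 e5 e6: 324/11881 - 324/11881 = 0 — confirming B is simple. So B^2 = -1/4.
Answer: rotation, certificate B^2 = -1/4. Because -1/4 is invariant under every versor sandwich, the classification follows from its sign alone.


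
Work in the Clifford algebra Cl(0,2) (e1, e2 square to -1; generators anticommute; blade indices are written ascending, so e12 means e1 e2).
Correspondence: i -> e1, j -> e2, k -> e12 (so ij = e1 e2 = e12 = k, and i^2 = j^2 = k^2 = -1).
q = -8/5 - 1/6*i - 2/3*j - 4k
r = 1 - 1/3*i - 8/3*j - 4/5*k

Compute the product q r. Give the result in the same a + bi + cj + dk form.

In blades: q = -8/5 - 1/6*e1 - 2/3*e2 - 4*e12, r = 1 - 1/3*e1 - 8/3*e2 - 4/5*e12.
Distribute q over r term by term (generator squares from the signature, products reordered to ascending indices): (-8/5)*r = -8/5 + 8/15*e1 + 64/15*e2 + 32/25*e12; (-1/6*e1)*r = -1/18 - 1/6*e1 - 2/15*e2 + 4/9*e12; (-2/3*e2)*r = -16/9 + 8/15*e1 - 2/3*e2 - 2/9*e12; (-4*e12)*r = -16/5 - 32/3*e1 + 4/3*e2 - 4*e12.
Sum: -199/30 - 293/30*e1 + 24/5*e2 - 562/225*e12; translating back through the correspondence:
Answer: -199/30 - 293/30*i + 24/5*j - 562/225*k


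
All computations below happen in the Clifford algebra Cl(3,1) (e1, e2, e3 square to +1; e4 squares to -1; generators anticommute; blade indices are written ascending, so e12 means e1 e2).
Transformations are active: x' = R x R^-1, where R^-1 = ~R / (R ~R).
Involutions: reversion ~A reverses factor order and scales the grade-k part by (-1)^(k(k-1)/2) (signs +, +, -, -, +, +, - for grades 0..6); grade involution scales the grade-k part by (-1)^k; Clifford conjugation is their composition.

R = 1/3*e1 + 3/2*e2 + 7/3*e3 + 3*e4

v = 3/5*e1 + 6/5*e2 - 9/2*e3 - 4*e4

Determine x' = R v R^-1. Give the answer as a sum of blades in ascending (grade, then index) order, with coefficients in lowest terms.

~R = 1/3*e1 + 3/2*e2 + 7/3*e3 + 3*e4, and R ~R = -43/36, so R^-1 = ~R / (-43/36).
R v = 7/2 - 1/2*e12 - 29/10*e13 - 47/15*e14 - 191/20*e23 - 48/5*e24 + 25/6*e34
Answer: -549/215*e1 - 2148/215*e2 - 789/86*e3 - 584/43*e4


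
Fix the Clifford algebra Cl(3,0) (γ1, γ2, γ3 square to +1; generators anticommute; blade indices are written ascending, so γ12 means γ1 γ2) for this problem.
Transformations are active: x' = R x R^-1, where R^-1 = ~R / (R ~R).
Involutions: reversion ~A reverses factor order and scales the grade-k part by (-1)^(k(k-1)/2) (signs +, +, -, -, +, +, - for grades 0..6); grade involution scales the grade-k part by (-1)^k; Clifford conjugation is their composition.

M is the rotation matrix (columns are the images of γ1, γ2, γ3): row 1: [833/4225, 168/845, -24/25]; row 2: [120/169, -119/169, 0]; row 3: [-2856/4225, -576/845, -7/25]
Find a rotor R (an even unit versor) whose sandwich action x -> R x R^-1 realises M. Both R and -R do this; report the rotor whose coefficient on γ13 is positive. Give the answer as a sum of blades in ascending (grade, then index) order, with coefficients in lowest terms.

Method: write R = a + b12*γ12 + b13*γ13 + b23*γ23 with a^2 + b12^2 + b13^2 + b23^2 = 1 (so R^-1 = ~R). Expanding the columns R e_j ~R gives tr M = 4a^2 - 1 and, from the antisymmetric part, M21 - M12 = -4a*b12, M13 - M31 = 4a*b13, M32 - M23 = -4a*b23.
Here tr M = -133/169, so a^2 = (1 + tr M)/4 = 9/169 and a = ±3/13. Taking a = 3/13: M21 - M12 = 432/845, M13 - M31 = -48/169, M32 - M23 = -576/845, giving b12 = -36/65, b13 = -4/13, b23 = 48/65, i.e. R = 3/13 - 36/65*γ12 - 4/13*γ13 + 48/65*γ23.
Its γ13 coefficient is negative, so report the other preimage -R.
Answer: -3/13 + 36/65*γ12 + 4/13*γ13 - 48/65*γ23. Key observation: the double cover Spin(3) -> SO(3) sends R and -R to the same matrix (trace -133/169 here), so the stated sign of the γ13 coefficient is what selects one sheet.


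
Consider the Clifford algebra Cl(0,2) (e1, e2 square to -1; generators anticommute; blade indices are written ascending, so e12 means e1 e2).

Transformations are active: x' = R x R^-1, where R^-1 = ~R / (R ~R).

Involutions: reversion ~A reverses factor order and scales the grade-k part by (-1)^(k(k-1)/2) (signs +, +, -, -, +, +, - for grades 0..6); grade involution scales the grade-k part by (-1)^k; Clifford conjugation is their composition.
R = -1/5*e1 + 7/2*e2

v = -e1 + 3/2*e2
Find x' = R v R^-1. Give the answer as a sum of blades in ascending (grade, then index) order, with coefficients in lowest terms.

~R = -1/5*e1 + 7/2*e2, and R ~R = -1229/100, so R^-1 = ~R / (-1229/100).
R v = -109/20 + 16/5*e12
Answer: 1011/1229*e1 + 3943/2458*e2


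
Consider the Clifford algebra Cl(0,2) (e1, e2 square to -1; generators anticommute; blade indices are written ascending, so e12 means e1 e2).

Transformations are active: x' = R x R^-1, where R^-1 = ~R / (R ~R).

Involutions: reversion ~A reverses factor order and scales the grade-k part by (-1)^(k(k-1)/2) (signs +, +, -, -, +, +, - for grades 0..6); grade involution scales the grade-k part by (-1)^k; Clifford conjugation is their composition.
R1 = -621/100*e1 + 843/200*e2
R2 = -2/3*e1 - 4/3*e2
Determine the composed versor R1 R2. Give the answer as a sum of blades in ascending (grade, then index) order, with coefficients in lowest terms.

Distribute over the terms of R1 (each basis-blade product reordered to ascending indices, repeated generators contracted through their squares):
(-621/100*e1) R2 = -207/50 + 207/25*e12
(843/200*e2) R2 = 281/50 + 281/100*e12
Summing the partial products and collecting blades:
Answer: 37/25 + 1109/100*e12


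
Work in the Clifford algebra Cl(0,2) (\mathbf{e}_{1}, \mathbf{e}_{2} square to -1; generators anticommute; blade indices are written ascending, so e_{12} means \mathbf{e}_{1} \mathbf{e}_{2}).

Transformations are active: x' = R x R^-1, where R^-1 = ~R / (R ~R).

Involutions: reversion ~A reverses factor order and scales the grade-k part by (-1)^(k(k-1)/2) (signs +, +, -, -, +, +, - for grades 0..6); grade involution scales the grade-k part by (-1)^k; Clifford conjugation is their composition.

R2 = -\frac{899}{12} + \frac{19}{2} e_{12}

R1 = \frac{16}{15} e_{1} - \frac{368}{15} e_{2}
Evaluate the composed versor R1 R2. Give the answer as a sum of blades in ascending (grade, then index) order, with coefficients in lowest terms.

Distribute over the terms of R1 (each basis-blade product reordered to ascending indices, repeated generators contracted through their squares):
(\frac{16}{15} e_{1}) R2 = -\frac{3596}{45} e_{1} - \frac{152}{15} e_{2}
(-\frac{368}{15} e_{2}) R2 = -\frac{3496}{15} e_{1} + \frac{82708}{45} e_{2}
Summing the partial products and collecting blades:
Answer: -\frac{14084}{45} e_{1} + \frac{82252}{45} e_{2}


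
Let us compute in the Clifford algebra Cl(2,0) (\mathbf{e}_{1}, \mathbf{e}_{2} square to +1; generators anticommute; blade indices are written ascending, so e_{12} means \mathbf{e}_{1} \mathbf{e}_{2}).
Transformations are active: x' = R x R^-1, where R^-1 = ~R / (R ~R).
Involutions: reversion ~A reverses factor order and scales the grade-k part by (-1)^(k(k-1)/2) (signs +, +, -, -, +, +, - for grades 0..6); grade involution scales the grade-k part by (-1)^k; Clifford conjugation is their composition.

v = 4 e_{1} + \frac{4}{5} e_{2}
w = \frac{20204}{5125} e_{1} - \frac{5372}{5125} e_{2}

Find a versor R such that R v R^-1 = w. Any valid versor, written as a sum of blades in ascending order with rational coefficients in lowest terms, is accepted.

Reasoning: v^2 = w^2 = \frac{416}{25} since conjugation preserves the quadratic form; R = v + w = \frac{40704}{5125} e_{1} - \frac{1272}{5125} e_{2} is then valid when invertible, keeping its own part and reversing (v - w)/2.
Answer: \frac{40704}{5125} e_{1} - \frac{1272}{5125} e_{2}


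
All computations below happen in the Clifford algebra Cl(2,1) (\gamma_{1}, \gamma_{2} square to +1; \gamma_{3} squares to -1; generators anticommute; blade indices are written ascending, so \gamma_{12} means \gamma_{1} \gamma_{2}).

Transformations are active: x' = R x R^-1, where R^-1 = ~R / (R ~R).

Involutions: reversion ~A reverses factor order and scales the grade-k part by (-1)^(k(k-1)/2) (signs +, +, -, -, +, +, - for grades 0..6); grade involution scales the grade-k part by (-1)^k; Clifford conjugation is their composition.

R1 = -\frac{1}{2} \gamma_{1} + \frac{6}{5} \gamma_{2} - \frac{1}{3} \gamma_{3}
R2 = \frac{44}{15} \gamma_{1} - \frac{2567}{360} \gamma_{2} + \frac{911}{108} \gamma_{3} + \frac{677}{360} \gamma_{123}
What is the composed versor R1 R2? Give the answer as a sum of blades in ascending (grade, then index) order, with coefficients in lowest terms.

Distribute over the terms of R1 (each basis-blade product reordered to ascending indices, repeated generators contracted through their squares):
(-\frac{1}{2} \gamma_{1}) R2 = -\frac{22}{15} + \frac{2567}{720} \gamma_{12} - \frac{911}{216} \gamma_{13} - \frac{677}{720} \gamma_{23}
(\frac{6}{5} \gamma_{2}) R2 = -\frac{2567}{300} - \frac{88}{25} \gamma_{12} - \frac{677}{300} \gamma_{13} + \frac{911}{90} \gamma_{23}
(-\frac{1}{3} \gamma_{3}) R2 = \frac{911}{324} + \frac{677}{1080} \gamma_{12} + \frac{44}{45} \gamma_{13} - \frac{2567}{1080} \gamma_{23}
Summing the partial products and collecting blades:
Answer: -\frac{29207}{4050} + \frac{7259}{10800} \gamma_{12} - \frac{29681}{5400} \gamma_{13} + \frac{14699}{2160} \gamma_{23}


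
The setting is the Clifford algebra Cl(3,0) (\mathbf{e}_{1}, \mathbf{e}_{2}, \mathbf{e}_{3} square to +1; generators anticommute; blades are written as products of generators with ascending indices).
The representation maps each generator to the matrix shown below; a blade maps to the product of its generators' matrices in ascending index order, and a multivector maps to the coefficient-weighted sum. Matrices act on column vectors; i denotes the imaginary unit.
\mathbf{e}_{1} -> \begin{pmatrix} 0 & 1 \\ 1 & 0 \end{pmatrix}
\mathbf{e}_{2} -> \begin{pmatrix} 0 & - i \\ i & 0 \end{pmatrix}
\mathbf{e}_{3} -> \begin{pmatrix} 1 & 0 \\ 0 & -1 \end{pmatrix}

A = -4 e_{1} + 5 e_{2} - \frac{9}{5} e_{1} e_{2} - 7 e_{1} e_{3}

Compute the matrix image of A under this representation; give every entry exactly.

Bivector images (products of the table entries): rho(e_{1} e_{2}) = rho(\mathbf{e}_{1})rho(\mathbf{e}_{2}) = \begin{pmatrix} i & 0 \\ 0 & - i \end{pmatrix}; rho(e_{1} e_{3}) = rho(\mathbf{e}_{1})rho(\mathbf{e}_{3}) = \begin{pmatrix} 0 & -1 \\ 1 & 0 \end{pmatrix}.
M = (-4)*rho(e_{1}) + (5)*rho(e_{2}) + (-\frac{9}{5})*rho(e_{1} e_{2}) + (-7)*rho(e_{1} e_{3}), summed entrywise:
Answer: \begin{pmatrix} - \frac{9 i}{5} & 3 - 5 i \\ -11 + 5 i & \frac{9 i}{5} \end{pmatrix}


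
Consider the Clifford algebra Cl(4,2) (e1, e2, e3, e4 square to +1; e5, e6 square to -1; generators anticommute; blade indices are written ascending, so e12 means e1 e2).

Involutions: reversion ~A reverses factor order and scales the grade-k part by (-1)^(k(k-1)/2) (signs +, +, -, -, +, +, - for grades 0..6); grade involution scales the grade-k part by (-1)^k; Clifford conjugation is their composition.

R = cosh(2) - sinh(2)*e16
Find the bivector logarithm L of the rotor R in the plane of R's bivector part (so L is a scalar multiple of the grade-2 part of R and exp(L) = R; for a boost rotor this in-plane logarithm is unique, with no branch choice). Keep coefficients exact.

The scalar part of R is cosh(2), so cosh pins the rapidity up to sign — the sign comes from the bivector part; dividing that part by sinh of the rapidity yields the plane, and the in-plane L = rapidity * plane is unique because the two sign choices cancel.
Concretely: cosh(rapidity) = cosh(2) gives rapidity = ±2, and since rapidity/sinh(rapidity) is even the sign is immaterial: L = (rapidity/sinh(rapidity)) * <R>_2 = (2/sinh(2)) * <R>_2.
Answer: -2*e16


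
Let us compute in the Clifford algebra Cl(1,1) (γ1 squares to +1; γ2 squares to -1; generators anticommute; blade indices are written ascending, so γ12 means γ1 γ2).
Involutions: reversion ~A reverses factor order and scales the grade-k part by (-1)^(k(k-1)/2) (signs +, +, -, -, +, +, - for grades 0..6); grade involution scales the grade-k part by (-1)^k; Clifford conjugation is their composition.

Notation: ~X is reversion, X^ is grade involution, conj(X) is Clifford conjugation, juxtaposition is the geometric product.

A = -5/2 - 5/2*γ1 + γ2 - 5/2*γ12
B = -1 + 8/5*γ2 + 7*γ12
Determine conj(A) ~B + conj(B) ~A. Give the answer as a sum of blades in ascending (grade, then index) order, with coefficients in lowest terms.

first term: -67/5 + 1/2*γ1 - 41/2*γ2 + 19*γ12
second term: -67/5 + 11/2*γ1 - 29/2*γ2 + 11*γ12
Answer: -134/5 + 6*γ1 - 35*γ2 + 30*γ12


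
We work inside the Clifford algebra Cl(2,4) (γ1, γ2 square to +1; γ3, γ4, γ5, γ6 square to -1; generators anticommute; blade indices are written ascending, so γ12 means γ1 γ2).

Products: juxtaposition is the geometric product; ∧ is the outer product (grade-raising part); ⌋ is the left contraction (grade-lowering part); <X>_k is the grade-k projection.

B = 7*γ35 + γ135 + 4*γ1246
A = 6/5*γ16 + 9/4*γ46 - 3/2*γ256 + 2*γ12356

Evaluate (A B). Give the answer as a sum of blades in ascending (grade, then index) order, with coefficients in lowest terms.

step 1: -9*γ12 + 24/5*γ24 - 2*γ26 - 14*γ126 - 6*γ145 - 21/2*γ236 + 8*γ345 - 6/5*γ356 + 3/2*γ1236 + 42/5*γ1356 - 63/4*γ3456 - 9/4*γ13456
Answer: -9*γ12 + 24/5*γ24 - 2*γ26 - 14*γ126 - 6*γ145 - 21/2*γ236 + 8*γ345 - 6/5*γ356 + 3/2*γ1236 + 42/5*γ1356 - 63/4*γ3456 - 9/4*γ13456


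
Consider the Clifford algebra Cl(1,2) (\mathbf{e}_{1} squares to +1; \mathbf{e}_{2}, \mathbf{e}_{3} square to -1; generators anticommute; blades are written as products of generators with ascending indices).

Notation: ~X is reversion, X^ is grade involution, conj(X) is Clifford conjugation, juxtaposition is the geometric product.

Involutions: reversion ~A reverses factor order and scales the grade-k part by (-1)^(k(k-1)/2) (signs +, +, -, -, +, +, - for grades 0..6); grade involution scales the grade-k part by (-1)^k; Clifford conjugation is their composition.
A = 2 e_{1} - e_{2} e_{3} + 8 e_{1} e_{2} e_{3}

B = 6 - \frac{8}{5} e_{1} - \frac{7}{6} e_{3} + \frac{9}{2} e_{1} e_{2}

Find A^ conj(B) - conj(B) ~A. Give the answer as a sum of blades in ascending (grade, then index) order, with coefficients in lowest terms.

first term: -\frac{16}{5} - 12 e_{1} + \frac{61}{6} e_{2} + 36 e_{3} + \frac{28}{3} e_{1} e_{2} + \frac{13}{6} e_{1} e_{3} - \frac{94}{5} e_{2} e_{3} - \frac{248}{5} e_{1} e_{2} e_{3}
second term: \frac{16}{5} + 12 e_{1} + \frac{61}{6} e_{2} + 36 e_{3} + \frac{28}{3} e_{1} e_{2} + \frac{13}{6} e_{1} e_{3} - \frac{34}{5} e_{2} e_{3} - \frac{232}{5} e_{1} e_{2} e_{3}
Answer: -\frac{32}{5} - 24 e_{1} - 12 e_{2} e_{3} - \frac{16}{5} e_{1} e_{2} e_{3}


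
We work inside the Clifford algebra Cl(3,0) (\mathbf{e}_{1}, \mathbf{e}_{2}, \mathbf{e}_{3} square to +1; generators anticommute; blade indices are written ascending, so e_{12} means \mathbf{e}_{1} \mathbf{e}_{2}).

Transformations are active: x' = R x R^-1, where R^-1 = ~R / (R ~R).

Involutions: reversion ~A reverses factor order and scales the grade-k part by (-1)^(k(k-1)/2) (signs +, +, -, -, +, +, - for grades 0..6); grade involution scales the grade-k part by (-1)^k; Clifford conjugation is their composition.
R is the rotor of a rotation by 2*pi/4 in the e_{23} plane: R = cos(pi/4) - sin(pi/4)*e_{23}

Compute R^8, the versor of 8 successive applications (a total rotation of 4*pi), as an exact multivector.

The rotor phase is half the rotation angle and phases add under composition, so 8 steps in the e_{23} plane accumulate phase 8*(pi/4) = 2 \pi: R^8 = cos(2 \pi) - sin(2 \pi)*e_{23}.
cos(2 \pi) = 1 and sin(2 \pi) = 0, so R^8 = 1. The total rotation 4*pi is 2 full turns, so every vector returns to itself, yet the rotor is +1, back on the identity sheet (an even number of 2*pi turns).
Answer: 1


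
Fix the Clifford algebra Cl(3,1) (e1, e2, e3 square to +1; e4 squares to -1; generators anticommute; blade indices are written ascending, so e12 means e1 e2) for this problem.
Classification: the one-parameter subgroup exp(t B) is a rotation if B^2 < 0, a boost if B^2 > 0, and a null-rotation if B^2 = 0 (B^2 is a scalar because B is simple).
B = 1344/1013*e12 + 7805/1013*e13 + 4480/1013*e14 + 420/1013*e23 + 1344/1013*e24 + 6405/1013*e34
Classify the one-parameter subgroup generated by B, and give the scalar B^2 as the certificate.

B^2 term by term: the squares give (1344/1013)^2*(e12)^2 + (7805/1013)^2*(e13)^2 + (4480/1013)^2*(e14)^2 + (420/1013)^2*(e23)^2 + (1344/1013)^2*(e24)^2 + (6405/1013)^2*(e34)^2 = 1806336/1026169*(-1) + 60918025/1026169*(-1) + 20070400/1026169*(+1) + 176400/1026169*(-1) + 1806336/1026169*(+1) + 41024025/1026169*(+1) = 0 (each basis 2-blade squares to minus the product of its generators' squares); cross terms between blades sharing an index anticommute and cancel; the commuting (index-disjoint) pairs give grade-4 terms 2*c*c'*(blade product), which cancel blade by blade — e1234: 17216640/1026169 - 20979840/1026169 + 3763200/1026169 = 0 — confirming B is simple. So B^2 = 0.
Answer: null-rotation, certificate B^2 = 0. Check the certificate: B^2 = 0, and that sign is decisive whatever form B takes.


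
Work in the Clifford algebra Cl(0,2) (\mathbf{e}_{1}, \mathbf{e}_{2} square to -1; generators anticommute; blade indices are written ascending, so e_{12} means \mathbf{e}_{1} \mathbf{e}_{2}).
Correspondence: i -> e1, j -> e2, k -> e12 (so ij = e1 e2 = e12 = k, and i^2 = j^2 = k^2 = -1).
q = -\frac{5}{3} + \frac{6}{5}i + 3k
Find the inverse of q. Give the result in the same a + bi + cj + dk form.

In blades: q = -\frac{5}{3} + \frac{6}{5} e_{1} + 3 e_{12}.
With qbar = -\frac{5}{3} - \frac{6}{5} e_{1} - 3 e_{12} (scalar fixed, mapped units negated), q qbar = \frac{2974}{225} (the sum of squared coefficients), so q^-1 = qbar / (\frac{2974}{225}) = -\frac{375}{2974} - \frac{135}{1487} e_{1} - \frac{675}{2974} e_{12}; translating back:
Answer: -\frac{375}{2974} - \frac{135}{1487}i - \frac{675}{2974}k


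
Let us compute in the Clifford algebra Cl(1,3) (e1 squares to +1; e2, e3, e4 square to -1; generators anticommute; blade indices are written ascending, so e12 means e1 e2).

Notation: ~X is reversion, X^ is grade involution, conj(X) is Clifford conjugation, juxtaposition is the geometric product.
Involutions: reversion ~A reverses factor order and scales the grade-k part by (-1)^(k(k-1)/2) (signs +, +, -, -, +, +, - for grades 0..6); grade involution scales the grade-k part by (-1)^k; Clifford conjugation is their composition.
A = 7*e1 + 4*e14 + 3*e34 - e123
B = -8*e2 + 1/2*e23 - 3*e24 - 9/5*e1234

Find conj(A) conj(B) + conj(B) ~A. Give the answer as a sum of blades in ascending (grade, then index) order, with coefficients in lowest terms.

first term: -1/2*e1 - 9/5*e4 - 367/5*e12 - 8*e13 + 81/5*e23 + 3/2*e24 + 7/2*e123 + 11*e124 - 3*e134 - 57/5*e234 + 2*e1234
second term: 1/2*e1 - 9/5*e4 - 247/5*e12 + 8*e13 - 9/5*e23 - 3/2*e24 - 7/2*e123 + 53*e124 - 3*e134 - 57/5*e234 + 2*e1234
Answer: -18/5*e4 - 614/5*e12 + 72/5*e23 + 64*e124 - 6*e134 - 114/5*e234 + 4*e1234


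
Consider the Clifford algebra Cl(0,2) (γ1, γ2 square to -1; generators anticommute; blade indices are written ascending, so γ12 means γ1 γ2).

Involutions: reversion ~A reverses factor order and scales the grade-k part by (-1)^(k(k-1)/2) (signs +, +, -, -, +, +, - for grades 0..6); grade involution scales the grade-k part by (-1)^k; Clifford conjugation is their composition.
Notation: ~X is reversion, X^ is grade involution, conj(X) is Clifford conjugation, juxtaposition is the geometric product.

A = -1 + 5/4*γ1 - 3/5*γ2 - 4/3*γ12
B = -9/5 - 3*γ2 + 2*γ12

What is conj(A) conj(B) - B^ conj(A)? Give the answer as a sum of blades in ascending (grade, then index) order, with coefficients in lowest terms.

first term: 8/3 - 59/20*γ1 - 329/50*γ2 - 83/20*γ12
second term: -8/3 + 101/20*γ1 - 329/50*γ2 - 13/20*γ12
Answer: 16/3 - 8*γ1 - 7/2*γ12


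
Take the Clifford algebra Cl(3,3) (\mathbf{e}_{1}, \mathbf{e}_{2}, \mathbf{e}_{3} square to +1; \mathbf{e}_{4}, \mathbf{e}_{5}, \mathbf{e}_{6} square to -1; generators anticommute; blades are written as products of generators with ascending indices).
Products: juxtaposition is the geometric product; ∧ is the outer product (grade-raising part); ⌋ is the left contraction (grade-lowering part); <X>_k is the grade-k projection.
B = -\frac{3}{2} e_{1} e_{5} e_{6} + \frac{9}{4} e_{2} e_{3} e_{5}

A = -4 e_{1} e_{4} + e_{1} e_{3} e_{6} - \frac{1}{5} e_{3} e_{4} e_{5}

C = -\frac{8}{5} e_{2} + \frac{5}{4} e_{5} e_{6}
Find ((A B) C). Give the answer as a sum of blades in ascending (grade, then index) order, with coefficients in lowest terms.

step 1: -\frac{9}{20} e_{2} e_{4} - \frac{3}{2} e_{3} e_{5} - 6 e_{4} e_{5} e_{6} + \frac{9}{4} e_{1} e_{2} e_{5} e_{6} + \frac{3}{10} e_{1} e_{3} e_{4} e_{6} - 9 e_{1} e_{2} e_{3} e_{4} e_{5}
step 2: \frac{339}{50} e_{4} - \frac{45}{16} e_{1} e_{2} + \frac{15}{8} e_{3} e_{6} - \frac{18}{5} e_{1} e_{5} e_{6} + \frac{12}{5} e_{2} e_{3} e_{5} - \frac{561}{40} e_{1} e_{3} e_{4} e_{5} - \frac{813}{80} e_{2} e_{4} e_{5} e_{6} + \frac{1173}{100} e_{1} e_{2} e_{3} e_{4} e_{6}
Answer: \frac{339}{50} e_{4} - \frac{45}{16} e_{1} e_{2} + \frac{15}{8} e_{3} e_{6} - \frac{18}{5} e_{1} e_{5} e_{6} + \frac{12}{5} e_{2} e_{3} e_{5} - \frac{561}{40} e_{1} e_{3} e_{4} e_{5} - \frac{813}{80} e_{2} e_{4} e_{5} e_{6} + \frac{1173}{100} e_{1} e_{2} e_{3} e_{4} e_{6}


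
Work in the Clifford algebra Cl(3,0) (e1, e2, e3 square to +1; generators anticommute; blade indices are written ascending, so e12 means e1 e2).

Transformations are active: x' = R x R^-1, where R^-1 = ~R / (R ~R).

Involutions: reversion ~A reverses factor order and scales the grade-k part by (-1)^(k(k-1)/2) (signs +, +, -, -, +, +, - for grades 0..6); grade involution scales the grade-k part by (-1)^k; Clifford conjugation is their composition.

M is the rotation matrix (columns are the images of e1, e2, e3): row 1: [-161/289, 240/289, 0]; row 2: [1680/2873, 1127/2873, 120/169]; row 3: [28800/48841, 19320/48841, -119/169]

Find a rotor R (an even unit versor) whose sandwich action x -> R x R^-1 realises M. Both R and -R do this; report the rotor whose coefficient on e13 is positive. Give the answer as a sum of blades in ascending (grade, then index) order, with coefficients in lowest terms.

Method: write R = a + b12*e12 + b13*e13 + b23*e23 with a^2 + b12^2 + b13^2 + b23^2 = 1 (so R^-1 = ~R). Expanding the columns R e_j ~R gives tr M = 4a^2 - 1 and, from the antisymmetric part, M21 - M12 = -4a*b12, M13 - M31 = 4a*b13, M32 - M23 = -4a*b23.
Here tr M = -42441/48841, so a^2 = (1 + tr M)/4 = 1600/48841 and a = ±40/221. Taking a = 40/221: M21 - M12 = -12000/48841, M13 - M31 = -28800/48841, M32 - M23 = -15360/48841, giving b12 = 75/221, b13 = -180/221, b23 = 96/221, i.e. R = 40/221 + 75/221*e12 - 180/221*e13 + 96/221*e23.
Its e13 coefficient is negative, so report the other preimage -R.
Answer: -40/221 - 75/221*e12 + 180/221*e13 - 96/221*e23. Key observation: the double cover Spin(3) -> SO(3) sends R and -R to the same matrix (trace -42441/48841 here), so the stated sign of the e13 coefficient is what selects one sheet.


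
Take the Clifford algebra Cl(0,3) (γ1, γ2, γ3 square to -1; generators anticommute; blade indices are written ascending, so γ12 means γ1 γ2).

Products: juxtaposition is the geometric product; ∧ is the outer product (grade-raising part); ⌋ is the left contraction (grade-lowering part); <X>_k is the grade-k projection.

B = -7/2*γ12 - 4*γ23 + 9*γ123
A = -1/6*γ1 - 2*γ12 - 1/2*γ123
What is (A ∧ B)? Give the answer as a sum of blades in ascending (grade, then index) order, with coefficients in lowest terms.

step 1: 2/3*γ123
Answer: 2/3*γ123


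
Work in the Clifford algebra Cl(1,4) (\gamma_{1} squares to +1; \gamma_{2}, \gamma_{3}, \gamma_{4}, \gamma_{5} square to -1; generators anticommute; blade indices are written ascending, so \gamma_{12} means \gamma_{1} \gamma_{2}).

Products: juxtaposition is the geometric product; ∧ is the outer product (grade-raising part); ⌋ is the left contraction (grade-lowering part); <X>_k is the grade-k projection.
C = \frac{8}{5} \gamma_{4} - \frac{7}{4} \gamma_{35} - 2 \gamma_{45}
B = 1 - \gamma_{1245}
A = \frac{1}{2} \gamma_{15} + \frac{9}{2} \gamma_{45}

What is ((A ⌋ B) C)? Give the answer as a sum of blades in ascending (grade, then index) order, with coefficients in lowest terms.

step 1: \frac{9}{2} \gamma_{12} - \frac{1}{2} \gamma_{24}
step 2: \frac{4}{5} \gamma_{2} - \gamma_{25} + \frac{36}{5} \gamma_{124} - \frac{63}{8} \gamma_{1235} - 9 \gamma_{1245} - \frac{7}{8} \gamma_{2345}
Answer: \frac{4}{5} \gamma_{2} - \gamma_{25} + \frac{36}{5} \gamma_{124} - \frac{63}{8} \gamma_{1235} - 9 \gamma_{1245} - \frac{7}{8} \gamma_{2345}


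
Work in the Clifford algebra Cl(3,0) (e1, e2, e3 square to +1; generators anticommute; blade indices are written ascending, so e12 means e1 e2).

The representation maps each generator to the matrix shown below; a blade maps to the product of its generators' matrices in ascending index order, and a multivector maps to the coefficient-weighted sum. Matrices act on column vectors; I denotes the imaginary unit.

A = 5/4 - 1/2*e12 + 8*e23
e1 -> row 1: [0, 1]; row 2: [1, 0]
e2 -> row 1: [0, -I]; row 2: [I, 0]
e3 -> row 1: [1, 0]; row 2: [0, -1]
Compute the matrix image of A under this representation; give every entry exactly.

Bivector images (products of the table entries): rho(e12) = rho(e1)rho(e2) = row 1: [I, 0]; row 2: [0, -I]; rho(e23) = rho(e2)rho(e3) = row 1: [0, I]; row 2: [I, 0].
M = (5/4)*1 + (-1/2)*rho(e12) + (8)*rho(e23), summed entrywise (1 is the identity matrix):
Answer: row 1: [5/4 - I/2, 8*I]; row 2: [8*I, 5/4 + I/2]


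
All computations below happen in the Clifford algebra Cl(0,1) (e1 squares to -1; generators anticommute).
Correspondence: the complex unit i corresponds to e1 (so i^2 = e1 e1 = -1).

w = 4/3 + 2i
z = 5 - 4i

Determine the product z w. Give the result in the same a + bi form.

In blades: z = 5 - 4*e1, w = 4/3 + 2*e1.
Distribute z over w term by term (generator squares from the signature, products reordered to ascending indices): (5)*w = 20/3 + 10*e1; (-4*e1)*w = 8 - 16/3*e1.
Sum: 44/3 + 14/3*e1; translating back through the correspondence:
Answer: 44/3 + 14/3*i


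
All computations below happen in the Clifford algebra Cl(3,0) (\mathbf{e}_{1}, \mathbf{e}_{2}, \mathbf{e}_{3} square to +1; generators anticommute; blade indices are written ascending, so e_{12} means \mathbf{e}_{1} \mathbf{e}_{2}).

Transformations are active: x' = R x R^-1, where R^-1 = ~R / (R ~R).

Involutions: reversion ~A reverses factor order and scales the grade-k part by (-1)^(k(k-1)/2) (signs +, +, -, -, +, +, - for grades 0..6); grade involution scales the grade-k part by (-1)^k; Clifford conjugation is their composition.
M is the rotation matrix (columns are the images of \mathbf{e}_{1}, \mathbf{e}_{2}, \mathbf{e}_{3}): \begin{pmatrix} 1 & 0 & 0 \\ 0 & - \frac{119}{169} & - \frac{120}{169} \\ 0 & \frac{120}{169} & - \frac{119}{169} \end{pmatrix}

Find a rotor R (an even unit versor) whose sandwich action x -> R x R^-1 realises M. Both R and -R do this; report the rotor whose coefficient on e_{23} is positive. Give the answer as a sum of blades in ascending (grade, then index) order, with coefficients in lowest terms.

Method: write R = a + b12*e_{12} + b13*e_{13} + b23*e_{23} with a^2 + b12^2 + b13^2 + b23^2 = 1 (so R^-1 = ~R). Expanding the columns R e_j ~R gives tr M = 4a^2 - 1 and, from the antisymmetric part, M21 - M12 = -4a*b12, M13 - M31 = 4a*b13, M32 - M23 = -4a*b23.
Here tr M = -\frac{69}{169}, so a^2 = (1 + tr M)/4 = \frac{25}{169} and a = ±\frac{5}{13}. Taking a = \frac{5}{13}: M21 - M12 = 0, M13 - M31 = 0, M32 - M23 = \frac{240}{169}, giving b12 = 0, b13 = 0, b23 = -\frac{12}{13}, i.e. R = \frac{5}{13} - \frac{12}{13} e_{23}.
Its e_{23} coefficient is negative, so report the other preimage -R.
Answer: -\frac{5}{13} + \frac{12}{13} e_{23}. Note: both R and -R realise this M (trace -\frac{69}{169}); the covering map identifies them, and the e_{23}-coefficient sign is the tie-breaker.


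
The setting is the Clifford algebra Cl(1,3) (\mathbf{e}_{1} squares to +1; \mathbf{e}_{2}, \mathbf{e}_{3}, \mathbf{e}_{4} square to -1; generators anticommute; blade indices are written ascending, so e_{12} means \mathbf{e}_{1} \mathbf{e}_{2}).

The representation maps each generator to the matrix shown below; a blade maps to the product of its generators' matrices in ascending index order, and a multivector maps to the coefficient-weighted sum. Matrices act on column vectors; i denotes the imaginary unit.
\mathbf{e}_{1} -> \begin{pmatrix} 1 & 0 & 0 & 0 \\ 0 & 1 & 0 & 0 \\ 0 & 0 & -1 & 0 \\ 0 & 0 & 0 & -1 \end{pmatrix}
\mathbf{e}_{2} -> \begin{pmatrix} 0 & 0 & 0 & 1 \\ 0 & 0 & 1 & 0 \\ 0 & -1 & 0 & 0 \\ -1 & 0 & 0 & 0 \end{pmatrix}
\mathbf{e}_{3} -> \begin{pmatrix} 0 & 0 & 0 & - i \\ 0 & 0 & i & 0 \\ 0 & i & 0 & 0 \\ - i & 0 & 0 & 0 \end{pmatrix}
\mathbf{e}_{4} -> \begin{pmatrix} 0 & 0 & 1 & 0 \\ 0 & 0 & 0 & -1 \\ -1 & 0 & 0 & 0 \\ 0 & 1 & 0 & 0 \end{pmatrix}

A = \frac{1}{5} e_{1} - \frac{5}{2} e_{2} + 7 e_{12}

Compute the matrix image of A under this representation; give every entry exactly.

Bivector images (products of the table entries): rho(e_{12}) = rho(\mathbf{e}_{1})rho(\mathbf{e}_{2}) = \begin{pmatrix} 0 & 0 & 0 & 1 \\ 0 & 0 & 1 & 0 \\ 0 & 1 & 0 & 0 \\ 1 & 0 & 0 & 0 \end{pmatrix}.
M = (\frac{1}{5})*rho(e_{1}) + (-\frac{5}{2})*rho(e_{2}) + (7)*rho(e_{12}), summed entrywise:
Answer: \begin{pmatrix} \frac{1}{5} & 0 & 0 & \frac{9}{2} \\ 0 & \frac{1}{5} & \frac{9}{2} & 0 \\ 0 & \frac{19}{2} & - \frac{1}{5} & 0 \\ \frac{19}{2} & 0 & 0 & - \frac{1}{5} \end{pmatrix}


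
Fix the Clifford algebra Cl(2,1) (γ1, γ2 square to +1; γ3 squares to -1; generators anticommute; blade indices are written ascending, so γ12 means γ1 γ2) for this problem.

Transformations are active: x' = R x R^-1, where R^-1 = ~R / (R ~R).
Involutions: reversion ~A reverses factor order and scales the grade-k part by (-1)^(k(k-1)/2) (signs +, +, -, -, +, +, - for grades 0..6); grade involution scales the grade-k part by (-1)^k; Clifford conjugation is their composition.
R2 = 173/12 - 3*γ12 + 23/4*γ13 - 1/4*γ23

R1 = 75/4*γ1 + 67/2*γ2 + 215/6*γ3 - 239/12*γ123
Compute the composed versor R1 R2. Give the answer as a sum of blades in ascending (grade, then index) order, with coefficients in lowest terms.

Distribute over the terms of R1 (each basis-blade product reordered to ascending indices, repeated generators contracted through their squares):
(75/4*γ1) R2 = 4325/16*γ1 - 225/4*γ2 + 1725/16*γ3 - 75/16*γ123
(67/2*γ2) R2 = 201/2*γ1 + 11591/24*γ2 - 67/8*γ3 - 1541/8*γ123
(215/6*γ3) R2 = 4945/24*γ1 - 215/24*γ2 + 37195/72*γ3 - 215/2*γ123
(-239/12*γ123) R2 = 239/48*γ1 + 5497/48*γ2 - 239/4*γ3 - 41347/144*γ123
Summing the partial products and collecting blades:
Answer: 3491/6*γ1 + 25549/48*γ2 + 80105/144*γ3 - 10655/18*γ123


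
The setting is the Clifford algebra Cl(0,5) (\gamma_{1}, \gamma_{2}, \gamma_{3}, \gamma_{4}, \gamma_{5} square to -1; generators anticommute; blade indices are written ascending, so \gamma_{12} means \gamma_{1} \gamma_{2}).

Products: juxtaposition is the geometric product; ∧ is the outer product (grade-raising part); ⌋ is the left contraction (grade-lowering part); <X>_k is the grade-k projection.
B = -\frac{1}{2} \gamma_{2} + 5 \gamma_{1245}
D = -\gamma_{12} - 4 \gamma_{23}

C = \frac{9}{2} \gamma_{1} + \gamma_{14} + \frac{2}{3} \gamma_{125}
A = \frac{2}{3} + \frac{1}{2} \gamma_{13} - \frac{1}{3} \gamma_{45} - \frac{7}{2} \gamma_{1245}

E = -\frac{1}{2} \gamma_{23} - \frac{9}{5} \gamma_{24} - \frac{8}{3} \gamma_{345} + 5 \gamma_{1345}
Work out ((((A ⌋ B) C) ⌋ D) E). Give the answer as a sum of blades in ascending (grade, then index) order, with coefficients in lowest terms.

step 1: -\frac{35}{2} - \frac{1}{3} \gamma_{2} + \frac{5}{3} \gamma_{12} + \frac{10}{3} \gamma_{1245}
step 2: -\frac{315}{4} \gamma_{1} + \frac{15}{2} \gamma_{2} + \frac{20}{9} \gamma_{4} - \frac{10}{9} \gamma_{5} + \frac{3}{2} \gamma_{12} - \frac{35}{2} \gamma_{14} - \frac{2}{9} \gamma_{15} + \frac{5}{3} \gamma_{24} + \frac{10}{3} \gamma_{25} + \frac{1}{3} \gamma_{124} - \frac{35}{3} \gamma_{125} + 15 \gamma_{245}
step 3: \frac{3}{2} - \frac{15}{2} \gamma_{1} - \frac{315}{4} \gamma_{2} + 30 \gamma_{3}
step 4: -15 \gamma_{2} - \frac{315}{8} \gamma_{3} - \frac{567}{4} \gamma_{4} - \frac{3}{4} \gamma_{23} - \frac{27}{10} \gamma_{24} + 80 \gamma_{45} + \frac{15}{4} \gamma_{123} + \frac{27}{2} \gamma_{124} + 150 \gamma_{145} + 54 \gamma_{234} + \frac{67}{2} \gamma_{345} + \frac{55}{2} \gamma_{1345} + 210 \gamma_{2345} + \frac{1575}{4} \gamma_{12345}
Answer: -15 \gamma_{2} - \frac{315}{8} \gamma_{3} - \frac{567}{4} \gamma_{4} - \frac{3}{4} \gamma_{23} - \frac{27}{10} \gamma_{24} + 80 \gamma_{45} + \frac{15}{4} \gamma_{123} + \frac{27}{2} \gamma_{124} + 150 \gamma_{145} + 54 \gamma_{234} + \frac{67}{2} \gamma_{345} + \frac{55}{2} \gamma_{1345} + 210 \gamma_{2345} + \frac{1575}{4} \gamma_{12345}


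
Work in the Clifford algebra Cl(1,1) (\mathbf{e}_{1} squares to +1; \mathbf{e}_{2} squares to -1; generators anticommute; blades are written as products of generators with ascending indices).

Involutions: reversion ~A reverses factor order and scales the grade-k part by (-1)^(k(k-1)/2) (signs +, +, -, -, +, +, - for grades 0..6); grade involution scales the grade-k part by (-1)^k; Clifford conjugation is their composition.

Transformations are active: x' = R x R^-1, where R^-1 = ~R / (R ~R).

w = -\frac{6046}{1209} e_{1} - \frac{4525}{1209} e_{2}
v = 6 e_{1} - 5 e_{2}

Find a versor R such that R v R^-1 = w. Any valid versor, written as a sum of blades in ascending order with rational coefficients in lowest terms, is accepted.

Construction: equal norms (both 11) license R = v + w = \frac{1208}{1209} e_{1} - \frac{10570}{1209} e_{2} — nothing changes along that direction, while (v - w)/2 changes sign, so v maps onto w.
Answer: \frac{1208}{1209} e_{1} - \frac{10570}{1209} e_{2}


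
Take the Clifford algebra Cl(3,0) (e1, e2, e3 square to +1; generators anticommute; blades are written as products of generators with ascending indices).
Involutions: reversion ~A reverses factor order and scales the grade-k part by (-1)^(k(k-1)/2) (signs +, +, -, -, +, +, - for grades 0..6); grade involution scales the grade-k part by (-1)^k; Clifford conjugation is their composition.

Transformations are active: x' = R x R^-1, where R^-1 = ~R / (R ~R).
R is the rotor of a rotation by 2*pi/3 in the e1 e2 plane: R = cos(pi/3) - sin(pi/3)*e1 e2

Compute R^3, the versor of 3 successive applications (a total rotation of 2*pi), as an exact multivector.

Rotor phase runs at HALF the rotation angle; powers of one rotor simply add phase, so after 3 steps in e1 e2 the phase is 3*pi/3 = pi and R^3 = cos(pi) - sin(pi)*e1 e2.
cos(pi) = -1 and sin(pi) = 0, so R^3 = -1. The total rotation 2*pi is 1 full turn, so every vector returns to itself, yet the rotor is -1, on the OTHER sheet of the double cover (an odd number of 2*pi turns).
Answer: -1


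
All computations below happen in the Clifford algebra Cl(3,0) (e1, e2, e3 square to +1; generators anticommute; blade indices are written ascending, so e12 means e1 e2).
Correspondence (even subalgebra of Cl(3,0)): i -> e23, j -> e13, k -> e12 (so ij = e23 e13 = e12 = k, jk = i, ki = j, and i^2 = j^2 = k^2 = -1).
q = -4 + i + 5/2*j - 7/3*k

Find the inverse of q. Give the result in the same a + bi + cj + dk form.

In blades: q = -4 - 7/3*e12 + 5/2*e13 + e23.
With qbar = -4 + 7/3*e12 - 5/2*e13 - e23 (scalar fixed, mapped units negated), q qbar = 1033/36 (the sum of squared coefficients), so q^-1 = qbar / (1033/36) = -144/1033 + 84/1033*e12 - 90/1033*e13 - 36/1033*e23; translating back:
Answer: -144/1033 - 36/1033*i - 90/1033*j + 84/1033*k


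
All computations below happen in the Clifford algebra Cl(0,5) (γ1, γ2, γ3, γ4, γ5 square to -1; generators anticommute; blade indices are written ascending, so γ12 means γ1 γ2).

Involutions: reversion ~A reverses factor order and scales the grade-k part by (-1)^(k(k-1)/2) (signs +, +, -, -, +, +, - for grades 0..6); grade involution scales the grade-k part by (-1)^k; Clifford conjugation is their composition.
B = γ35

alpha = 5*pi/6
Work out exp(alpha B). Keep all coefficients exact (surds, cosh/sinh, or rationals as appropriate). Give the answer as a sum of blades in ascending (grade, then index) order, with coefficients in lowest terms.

B^2 = (1)^2*(γ35)^2 = 1*(-1) = -1 (a basis 2-blade squares to minus the product of its generators' squares).
B^2 = -1 — since the square is negative, the closed form is circular: l = 1, alpha*l = 5*pi/6, so exp(alpha B) = cos(5*pi/6) + (sin(5*pi/6)/1)*B = -sqrt(3)/2 + (1/2)*B.
Answer: -sqrt(3)/2 + 1/2*γ35


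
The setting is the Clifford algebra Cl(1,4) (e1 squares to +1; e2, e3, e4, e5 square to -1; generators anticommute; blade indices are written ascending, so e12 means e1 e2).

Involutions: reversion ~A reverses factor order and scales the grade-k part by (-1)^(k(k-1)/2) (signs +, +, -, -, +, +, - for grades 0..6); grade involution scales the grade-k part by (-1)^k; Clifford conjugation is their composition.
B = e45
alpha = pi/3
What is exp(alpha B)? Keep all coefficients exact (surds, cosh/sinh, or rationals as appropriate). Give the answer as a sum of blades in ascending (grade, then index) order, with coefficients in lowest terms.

B^2 = (1)^2*(e45)^2 = 1*(-1) = -1 (a basis 2-blade squares to minus the product of its generators' squares).
B^2 = -1 — a negative square means the series sums to a rotation: l = 1, alpha*l = pi/3, so exp(alpha B) = cos(pi/3) + (sin(pi/3)/1)*B = 1/2 + (sqrt(3)/2)*B.
Answer: 1/2 + sqrt(3)/2*e45


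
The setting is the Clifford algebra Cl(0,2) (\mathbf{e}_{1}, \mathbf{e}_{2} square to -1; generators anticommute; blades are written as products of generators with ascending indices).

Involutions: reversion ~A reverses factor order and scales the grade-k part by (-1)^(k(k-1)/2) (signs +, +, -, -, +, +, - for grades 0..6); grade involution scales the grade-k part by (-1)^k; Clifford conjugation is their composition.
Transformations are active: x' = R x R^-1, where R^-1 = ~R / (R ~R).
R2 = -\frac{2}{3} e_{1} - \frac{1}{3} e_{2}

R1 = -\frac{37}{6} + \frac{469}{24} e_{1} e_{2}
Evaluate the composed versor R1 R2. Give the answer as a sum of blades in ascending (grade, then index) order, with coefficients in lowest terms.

Distribute over the terms of R1 (each basis-blade product reordered to ascending indices, repeated generators contracted through their squares):
(-\frac{37}{6}) R2 = \frac{37}{9} e_{1} + \frac{37}{18} e_{2}
(\frac{469}{24} e_{1} e_{2}) R2 = \frac{469}{72} e_{1} - \frac{469}{36} e_{2}
Summing the partial products and collecting blades:
Answer: \frac{85}{8} e_{1} - \frac{395}{36} e_{2}
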